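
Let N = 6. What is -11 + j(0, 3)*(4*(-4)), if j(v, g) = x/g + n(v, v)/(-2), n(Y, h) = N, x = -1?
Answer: 127/3 ≈ 42.333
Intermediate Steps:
n(Y, h) = 6
j(v, g) = -3 - 1/g (j(v, g) = -1/g + 6/(-2) = -1/g + 6*(-½) = -1/g - 3 = -3 - 1/g)
-11 + j(0, 3)*(4*(-4)) = -11 + (-3 - 1/3)*(4*(-4)) = -11 + (-3 - 1*⅓)*(-16) = -11 + (-3 - ⅓)*(-16) = -11 - 10/3*(-16) = -11 + 160/3 = 127/3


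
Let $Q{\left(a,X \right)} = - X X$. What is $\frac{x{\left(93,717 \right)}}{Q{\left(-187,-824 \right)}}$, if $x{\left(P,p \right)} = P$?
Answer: $- \frac{93}{678976} \approx -0.00013697$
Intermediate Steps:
$Q{\left(a,X \right)} = - X^{2}$
$\frac{x{\left(93,717 \right)}}{Q{\left(-187,-824 \right)}} = \frac{93}{\left(-1\right) \left(-824\right)^{2}} = \frac{93}{\left(-1\right) 678976} = \frac{93}{-678976} = 93 \left(- \frac{1}{678976}\right) = - \frac{93}{678976}$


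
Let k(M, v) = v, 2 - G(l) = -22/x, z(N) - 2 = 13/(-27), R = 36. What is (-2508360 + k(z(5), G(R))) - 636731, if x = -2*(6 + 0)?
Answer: -18870545/6 ≈ -3.1451e+6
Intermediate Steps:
x = -12 (x = -2*6 = -12)
z(N) = 41/27 (z(N) = 2 + 13/(-27) = 2 + 13*(-1/27) = 2 - 13/27 = 41/27)
G(l) = ⅙ (G(l) = 2 - (-22)/(-12) = 2 - (-22)*(-1)/12 = 2 - 1*11/6 = 2 - 11/6 = ⅙)
(-2508360 + k(z(5), G(R))) - 636731 = (-2508360 + ⅙) - 636731 = -15050159/6 - 636731 = -18870545/6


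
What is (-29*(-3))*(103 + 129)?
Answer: 20184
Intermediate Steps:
(-29*(-3))*(103 + 129) = 87*232 = 20184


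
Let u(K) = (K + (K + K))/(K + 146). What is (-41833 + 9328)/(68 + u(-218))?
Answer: -78012/185 ≈ -421.69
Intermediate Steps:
u(K) = 3*K/(146 + K) (u(K) = (K + 2*K)/(146 + K) = (3*K)/(146 + K) = 3*K/(146 + K))
(-41833 + 9328)/(68 + u(-218)) = (-41833 + 9328)/(68 + 3*(-218)/(146 - 218)) = -32505/(68 + 3*(-218)/(-72)) = -32505/(68 + 3*(-218)*(-1/72)) = -32505/(68 + 109/12) = -32505/925/12 = -32505*12/925 = -78012/185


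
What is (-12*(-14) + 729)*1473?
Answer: 1321281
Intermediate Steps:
(-12*(-14) + 729)*1473 = (168 + 729)*1473 = 897*1473 = 1321281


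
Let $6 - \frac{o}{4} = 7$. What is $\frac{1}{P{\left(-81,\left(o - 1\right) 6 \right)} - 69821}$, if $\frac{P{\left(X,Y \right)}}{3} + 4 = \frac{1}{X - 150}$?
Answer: $- \frac{77}{5377142} \approx -1.432 \cdot 10^{-5}$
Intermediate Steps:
$o = -4$ ($o = 24 - 28 = -4$)
$P{\left(X,Y \right)} = -12 + \frac{3}{-150 + X}$ ($P{\left(X,Y \right)} = -12 + \frac{3}{X - 150} = -12 + \frac{3}{-150 + X}$)
$\frac{1}{P{\left(-81,\left(o - 1\right) 6 \right)} - 69821} = \frac{1}{\frac{3 \left(601 - -324\right)}{-150 - 81} - 69821} = \frac{1}{\frac{3 \left(601 + 324\right)}{-231} - 69821} = \frac{1}{3 \left(- \frac{1}{231}\right) 925 - 69821} = \frac{1}{- \frac{925}{77} - 69821} = \frac{1}{- \frac{5377142}{77}} = - \frac{77}{5377142}$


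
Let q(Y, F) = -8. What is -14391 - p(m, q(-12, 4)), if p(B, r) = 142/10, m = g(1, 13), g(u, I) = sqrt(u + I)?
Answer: -72026/5 ≈ -14405.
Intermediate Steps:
g(u, I) = sqrt(I + u)
m = sqrt(14) (m = sqrt(13 + 1) = sqrt(14) ≈ 3.7417)
p(B, r) = 71/5 (p(B, r) = 142*(1/10) = 71/5)
-14391 - p(m, q(-12, 4)) = -14391 - 1*71/5 = -14391 - 71/5 = -72026/5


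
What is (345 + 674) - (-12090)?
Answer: 13109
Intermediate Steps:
(345 + 674) - (-12090) = 1019 - 155*(-78) = 1019 + 12090 = 13109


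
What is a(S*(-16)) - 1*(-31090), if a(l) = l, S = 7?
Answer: 30978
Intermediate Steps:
a(S*(-16)) - 1*(-31090) = 7*(-16) - 1*(-31090) = -112 + 31090 = 30978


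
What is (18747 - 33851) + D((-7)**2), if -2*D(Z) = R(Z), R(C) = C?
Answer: -30257/2 ≈ -15129.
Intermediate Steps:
D(Z) = -Z/2
(18747 - 33851) + D((-7)**2) = (18747 - 33851) - 1/2*(-7)**2 = -15104 - 1/2*49 = -15104 - 49/2 = -30257/2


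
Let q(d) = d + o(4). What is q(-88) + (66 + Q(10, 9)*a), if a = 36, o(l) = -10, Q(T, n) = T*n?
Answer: 3208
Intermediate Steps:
q(d) = -10 + d (q(d) = d - 10 = -10 + d)
q(-88) + (66 + Q(10, 9)*a) = (-10 - 88) + (66 + (10*9)*36) = -98 + (66 + 90*36) = -98 + (66 + 3240) = -98 + 3306 = 3208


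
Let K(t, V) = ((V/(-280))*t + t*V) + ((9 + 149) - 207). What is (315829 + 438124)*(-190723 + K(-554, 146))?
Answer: -14321864248147/70 ≈ -2.0460e+11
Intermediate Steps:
K(t, V) = -49 + 279*V*t/280 (K(t, V) = ((V*(-1/280))*t + V*t) + (158 - 207) = ((-V/280)*t + V*t) - 49 = (-V*t/280 + V*t) - 49 = 279*V*t/280 - 49 = -49 + 279*V*t/280)
(315829 + 438124)*(-190723 + K(-554, 146)) = (315829 + 438124)*(-190723 + (-49 + (279/280)*146*(-554))) = 753953*(-190723 + (-49 - 5641659/70)) = 753953*(-190723 - 5645089/70) = 753953*(-18995699/70) = -14321864248147/70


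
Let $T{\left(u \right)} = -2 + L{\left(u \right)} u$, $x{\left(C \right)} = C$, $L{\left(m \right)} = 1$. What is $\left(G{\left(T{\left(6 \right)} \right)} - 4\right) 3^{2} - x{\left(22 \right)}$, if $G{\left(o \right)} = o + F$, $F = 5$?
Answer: $23$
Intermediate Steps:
$T{\left(u \right)} = -2 + u$ ($T{\left(u \right)} = -2 + 1 u = -2 + u$)
$G{\left(o \right)} = 5 + o$ ($G{\left(o \right)} = o + 5 = 5 + o$)
$\left(G{\left(T{\left(6 \right)} \right)} - 4\right) 3^{2} - x{\left(22 \right)} = \left(\left(5 + \left(-2 + 6\right)\right) - 4\right) 3^{2} - 22 = \left(\left(5 + 4\right) - 4\right) 9 - 22 = \left(9 - 4\right) 9 - 22 = 5 \cdot 9 - 22 = 45 - 22 = 23$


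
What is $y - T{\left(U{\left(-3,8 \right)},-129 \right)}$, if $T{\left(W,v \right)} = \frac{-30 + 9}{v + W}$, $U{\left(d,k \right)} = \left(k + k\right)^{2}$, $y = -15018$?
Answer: $- \frac{1907265}{127} \approx -15018.0$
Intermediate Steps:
$U{\left(d,k \right)} = 4 k^{2}$ ($U{\left(d,k \right)} = \left(2 k\right)^{2} = 4 k^{2}$)
$T{\left(W,v \right)} = - \frac{21}{W + v}$
$y - T{\left(U{\left(-3,8 \right)},-129 \right)} = -15018 - - \frac{21}{4 \cdot 8^{2} - 129} = -15018 - - \frac{21}{4 \cdot 64 - 129} = -15018 - - \frac{21}{256 - 129} = -15018 - - \frac{21}{127} = -15018 + \frac{21}{127} = - \frac{1907265}{127}$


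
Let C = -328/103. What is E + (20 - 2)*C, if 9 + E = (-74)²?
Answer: 557197/103 ≈ 5409.7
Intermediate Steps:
C = -328/103 (C = -328*1/103 = -328/103 ≈ -3.1845)
E = 5467 (E = -9 + (-74)² = -9 + 5476 = 5467)
E + (20 - 2)*C = 5467 + (20 - 2)*(-328/103) = 5467 + 18*(-328/103) = 5467 - 5904/103 = 557197/103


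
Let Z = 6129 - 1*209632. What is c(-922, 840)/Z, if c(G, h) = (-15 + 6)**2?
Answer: -81/203503 ≈ -0.00039803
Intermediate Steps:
c(G, h) = 81 (c(G, h) = (-9)**2 = 81)
Z = -203503 (Z = 6129 - 209632 = -203503)
c(-922, 840)/Z = 81/(-203503) = 81*(-1/203503) = -81/203503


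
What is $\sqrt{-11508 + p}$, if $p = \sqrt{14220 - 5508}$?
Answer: $\sqrt{-11508 + 66 \sqrt{2}} \approx 106.84 i$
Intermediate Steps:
$p = 66 \sqrt{2}$ ($p = \sqrt{8712} = 66 \sqrt{2} \approx 93.338$)
$\sqrt{-11508 + p} = \sqrt{-11508 + 66 \sqrt{2}}$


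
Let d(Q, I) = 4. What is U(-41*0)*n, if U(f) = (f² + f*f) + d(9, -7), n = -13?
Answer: -52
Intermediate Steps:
U(f) = 4 + 2*f² (U(f) = (f² + f*f) + 4 = (f² + f²) + 4 = 2*f² + 4 = 4 + 2*f²)
U(-41*0)*n = (4 + 2*(-41*0)²)*(-13) = (4 + 2*0²)*(-13) = (4 + 2*0)*(-13) = (4 + 0)*(-13) = 4*(-13) = -52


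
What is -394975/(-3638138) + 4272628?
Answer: 2220630097377/519734 ≈ 4.2726e+6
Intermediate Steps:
-394975/(-3638138) + 4272628 = -394975*(-1/3638138) + 4272628 = 56425/519734 + 4272628 = 2220630097377/519734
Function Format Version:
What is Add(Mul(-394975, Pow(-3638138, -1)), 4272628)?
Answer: Rational(2220630097377, 519734) ≈ 4.2726e+6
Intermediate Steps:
Add(Mul(-394975, Pow(-3638138, -1)), 4272628) = Add(Mul(-394975, Rational(-1, 3638138)), 4272628) = Add(Rational(56425, 519734), 4272628) = Rational(2220630097377, 519734)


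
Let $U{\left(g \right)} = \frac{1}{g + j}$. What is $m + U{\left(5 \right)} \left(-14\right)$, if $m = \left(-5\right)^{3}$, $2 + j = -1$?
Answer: $-132$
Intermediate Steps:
$j = -3$ ($j = -2 - 1 = -3$)
$U{\left(g \right)} = \frac{1}{-3 + g}$ ($U{\left(g \right)} = \frac{1}{g - 3} = \frac{1}{-3 + g}$)
$m = -125$
$m + U{\left(5 \right)} \left(-14\right) = -125 + \frac{1}{-3 + 5} \left(-14\right) = -125 + \frac{1}{2} \left(-14\right) = -125 - 7 = -132$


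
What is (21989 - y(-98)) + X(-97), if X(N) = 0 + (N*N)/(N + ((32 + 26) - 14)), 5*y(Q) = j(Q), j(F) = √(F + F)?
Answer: 1156008/53 - 14*I/5 ≈ 21811.0 - 2.8*I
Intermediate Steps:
j(F) = √2*√F (j(F) = √(2*F) = √2*√F)
y(Q) = √2*√Q/5 (y(Q) = (√2*√Q)/5 = √2*√Q/5)
X(N) = N²/(44 + N) (X(N) = 0 + N²/(N + (58 - 14)) = 0 + N²/(N + 44) = 0 + N²/(44 + N) = N²/(44 + N))
(21989 - y(-98)) + X(-97) = (21989 - √2*√(-98)/5) + (-97)²/(44 - 97) = (21989 - √2*7*I*√2/5) + 9409/(-53) = (21989 - 14*I/5) + 9409*(-1/53) = (21989 - 14*I/5) - 9409/53 = 1156008/53 - 14*I/5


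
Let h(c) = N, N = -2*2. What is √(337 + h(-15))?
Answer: 3*√37 ≈ 18.248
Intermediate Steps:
N = -4
h(c) = -4
√(337 + h(-15)) = √(337 - 4) = √333 = 3*√37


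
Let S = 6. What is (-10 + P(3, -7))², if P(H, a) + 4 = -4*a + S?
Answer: 400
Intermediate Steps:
P(H, a) = 2 - 4*a (P(H, a) = -4 + (-4*a + 6) = -4 + (6 - 4*a) = 2 - 4*a)
(-10 + P(3, -7))² = (-10 + (2 - 4*(-7)))² = (-10 + (2 + 28))² = (-10 + 30)² = 20² = 400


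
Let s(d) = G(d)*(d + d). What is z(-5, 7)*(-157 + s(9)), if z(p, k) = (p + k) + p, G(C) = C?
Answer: -15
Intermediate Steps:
s(d) = 2*d² (s(d) = d*(d + d) = d*(2*d) = 2*d²)
z(p, k) = k + 2*p (z(p, k) = (k + p) + p = k + 2*p)
z(-5, 7)*(-157 + s(9)) = (7 + 2*(-5))*(-157 + 2*9²) = (7 - 10)*(-157 + 2*81) = -3*(-157 + 162) = -3*5 = -15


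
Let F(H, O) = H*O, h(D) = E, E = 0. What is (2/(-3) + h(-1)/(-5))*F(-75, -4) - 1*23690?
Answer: -23890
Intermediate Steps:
h(D) = 0
(2/(-3) + h(-1)/(-5))*F(-75, -4) - 1*23690 = (2/(-3) + 0/(-5))*(-75*(-4)) - 1*23690 = (2*(-⅓) + 0*(-⅕))*300 - 23690 = (-⅔ + 0)*300 - 23690 = -⅔*300 - 23690 = -200 - 23690 = -23890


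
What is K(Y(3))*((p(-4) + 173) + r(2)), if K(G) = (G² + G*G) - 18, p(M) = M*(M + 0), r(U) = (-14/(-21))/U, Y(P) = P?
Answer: 0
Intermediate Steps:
r(U) = 2/(3*U) (r(U) = (-14*(-1/21))/U = 2/(3*U))
p(M) = M² (p(M) = M*M = M²)
K(G) = -18 + 2*G² (K(G) = (G² + G²) - 18 = 2*G² - 18 = -18 + 2*G²)
K(Y(3))*((p(-4) + 173) + r(2)) = (-18 + 2*3²)*(((-4)² + 173) + (⅔)/2) = (-18 + 2*9)*((16 + 173) + (⅔)*(½)) = (-18 + 18)*(189 + ⅓) = 0*(568/3) = 0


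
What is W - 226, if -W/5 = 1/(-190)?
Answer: -8587/38 ≈ -225.97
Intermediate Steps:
W = 1/38 (W = -5/(-190) = -5*(-1/190) = 1/38 ≈ 0.026316)
W - 226 = 1/38 - 226 = -8587/38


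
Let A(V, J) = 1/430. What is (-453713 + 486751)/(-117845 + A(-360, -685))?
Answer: -14206340/50673349 ≈ -0.28035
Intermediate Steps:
A(V, J) = 1/430
(-453713 + 486751)/(-117845 + A(-360, -685)) = (-453713 + 486751)/(-117845 + 1/430) = 33038/(-50673349/430) = 33038*(-430/50673349) = -14206340/50673349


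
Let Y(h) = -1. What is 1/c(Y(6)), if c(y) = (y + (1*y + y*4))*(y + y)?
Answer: 1/12 ≈ 0.083333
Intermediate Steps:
c(y) = 12*y² (c(y) = (y + (y + 4*y))*(2*y) = (y + 5*y)*(2*y) = (6*y)*(2*y) = 12*y²)
1/c(Y(6)) = 1/(12*(-1)²) = 1/(12*1) = 1/12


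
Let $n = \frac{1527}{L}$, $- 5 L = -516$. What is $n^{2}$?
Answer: $\frac{6477025}{29584} \approx 218.94$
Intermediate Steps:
$L = \frac{516}{5}$ ($L = \left(- \frac{1}{5}\right) \left(-516\right) = \frac{516}{5} \approx 103.2$)
$n = \frac{2545}{172}$ ($n = \frac{1527}{\frac{516}{5}} = 1527 \cdot \frac{5}{516} = \frac{2545}{172} \approx 14.797$)
$n^{2} = \left(\frac{2545}{172}\right)^{2} = \frac{6477025}{29584}$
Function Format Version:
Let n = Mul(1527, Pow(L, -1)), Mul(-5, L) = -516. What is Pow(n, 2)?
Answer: Rational(6477025, 29584) ≈ 218.94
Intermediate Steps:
L = Rational(516, 5) (L = Mul(Rational(-1, 5), -516) = Rational(516, 5) ≈ 103.20)
n = Rational(2545, 172) (n = Mul(1527, Pow(Rational(516, 5), -1)) = Mul(1527, Rational(5, 516)) = Rational(2545, 172) ≈ 14.797)
Pow(n, 2) = Pow(Rational(2545, 172), 2) = Rational(6477025, 29584)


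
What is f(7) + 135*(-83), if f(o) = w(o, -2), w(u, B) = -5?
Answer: -11210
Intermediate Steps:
f(o) = -5
f(7) + 135*(-83) = -5 + 135*(-83) = -5 - 11205 = -11210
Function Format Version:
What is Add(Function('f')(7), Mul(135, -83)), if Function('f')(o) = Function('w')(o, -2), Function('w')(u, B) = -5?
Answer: -11210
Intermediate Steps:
Function('f')(o) = -5
Add(Function('f')(7), Mul(135, -83)) = Add(-5, Mul(135, -83)) = Add(-5, -11205) = -11210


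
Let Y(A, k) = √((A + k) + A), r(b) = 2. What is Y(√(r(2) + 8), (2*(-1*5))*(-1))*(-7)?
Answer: -7*√(10 + 2*√10) ≈ -28.283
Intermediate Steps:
Y(A, k) = √(k + 2*A)
Y(√(r(2) + 8), (2*(-1*5))*(-1))*(-7) = √((2*(-1*5))*(-1) + 2*√(2 + 8))*(-7) = √((2*(-5))*(-1) + 2*√10)*(-7) = √(-10*(-1) + 2*√10)*(-7) = √(10 + 2*√10)*(-7) = -7*√(10 + 2*√10)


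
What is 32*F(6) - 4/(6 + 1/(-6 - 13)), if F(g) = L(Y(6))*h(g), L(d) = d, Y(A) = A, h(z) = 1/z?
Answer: 3540/113 ≈ 31.327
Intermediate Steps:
F(g) = 6/g
32*F(6) - 4/(6 + 1/(-6 - 13)) = 32*(6/6) - 4/(6 + 1/(-6 - 13)) = 32*(6*(⅙)) - 4/(6 + 1/(-19)) = 32*1 - 4/(6 - 1/19) = 32 - 4/(113/19) = 32 + (19/113)*(-4) = 32 - 76/113 = 3540/113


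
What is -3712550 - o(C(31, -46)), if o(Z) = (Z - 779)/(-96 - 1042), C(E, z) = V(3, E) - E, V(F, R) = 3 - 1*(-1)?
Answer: -2112441353/569 ≈ -3.7126e+6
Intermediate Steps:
V(F, R) = 4 (V(F, R) = 3 + 1 = 4)
C(E, z) = 4 - E
o(Z) = 779/1138 - Z/1138 (o(Z) = (-779 + Z)/(-1138) = (-779 + Z)*(-1/1138) = 779/1138 - Z/1138)
-3712550 - o(C(31, -46)) = -3712550 - (779/1138 - (4 - 1*31)/1138) = -3712550 - (779/1138 - (4 - 31)/1138) = -3712550 - (779/1138 - 1/1138*(-27)) = -3712550 - (779/1138 + 27/1138) = -3712550 - 1*403/569 = -3712550 - 403/569 = -2112441353/569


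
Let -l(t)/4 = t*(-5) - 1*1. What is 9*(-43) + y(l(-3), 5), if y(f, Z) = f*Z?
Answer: -667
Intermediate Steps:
l(t) = 4 + 20*t (l(t) = -4*(t*(-5) - 1*1) = -4*(-5*t - 1) = -4*(-1 - 5*t) = 4 + 20*t)
y(f, Z) = Z*f
9*(-43) + y(l(-3), 5) = 9*(-43) + 5*(4 + 20*(-3)) = -387 + 5*(4 - 60) = -387 + 5*(-56) = -387 - 280 = -667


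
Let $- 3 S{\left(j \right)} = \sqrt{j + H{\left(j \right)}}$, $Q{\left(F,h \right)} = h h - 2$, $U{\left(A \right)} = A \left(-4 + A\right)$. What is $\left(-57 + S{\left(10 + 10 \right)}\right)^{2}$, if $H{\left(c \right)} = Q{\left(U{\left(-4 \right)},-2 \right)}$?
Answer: $\frac{\left(171 + \sqrt{22}\right)^{2}}{9} \approx 3429.7$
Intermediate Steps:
$Q{\left(F,h \right)} = -2 + h^{2}$ ($Q{\left(F,h \right)} = h^{2} - 2 = -2 + h^{2}$)
$H{\left(c \right)} = 2$ ($H{\left(c \right)} = -2 + \left(-2\right)^{2} = -2 + 4 = 2$)
$S{\left(j \right)} = - \frac{\sqrt{2 + j}}{3}$ ($S{\left(j \right)} = - \frac{\sqrt{j + 2}}{3} = - \frac{\sqrt{2 + j}}{3}$)
$\left(-57 + S{\left(10 + 10 \right)}\right)^{2} = \left(-57 - \frac{\sqrt{2 + \left(10 + 10\right)}}{3}\right)^{2} = \left(-57 - \frac{\sqrt{2 + 20}}{3}\right)^{2} = \left(-57 - \frac{\sqrt{22}}{3}\right)^{2}$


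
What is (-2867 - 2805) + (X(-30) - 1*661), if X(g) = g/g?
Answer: -6332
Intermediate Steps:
X(g) = 1
(-2867 - 2805) + (X(-30) - 1*661) = (-2867 - 2805) + (1 - 1*661) = -5672 + (1 - 661) = -5672 - 660 = -6332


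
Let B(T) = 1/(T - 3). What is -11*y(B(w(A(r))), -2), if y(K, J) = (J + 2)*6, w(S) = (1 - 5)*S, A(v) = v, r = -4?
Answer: 0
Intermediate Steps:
w(S) = -4*S
B(T) = 1/(-3 + T)
y(K, J) = 12 + 6*J (y(K, J) = (2 + J)*6 = 12 + 6*J)
-11*y(B(w(A(r))), -2) = -11*(12 + 6*(-2)) = -11*(12 - 12) = -11*0 = 0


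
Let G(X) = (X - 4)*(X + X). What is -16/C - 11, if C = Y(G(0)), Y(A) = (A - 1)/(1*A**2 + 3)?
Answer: 37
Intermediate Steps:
G(X) = 2*X*(-4 + X) (G(X) = (-4 + X)*(2*X) = 2*X*(-4 + X))
Y(A) = (-1 + A)/(3 + A**2) (Y(A) = (-1 + A)/(A**2 + 3) = (-1 + A)/(3 + A**2))
C = -1/3 (C = (-1 + 2*0*(-4 + 0))/(3 + (2*0*(-4 + 0))**2) = (-1 + 2*0*(-4))/(3 + (2*0*(-4))**2) = (-1 + 0)/(3 + 0**2) = -1/(3 + 0) = -1/3 ≈ -0.33333)
-16/C - 11 = -16/(-1/3) - 11 = -16*(-3) - 11 = -4*(-12) - 11 = 48 - 11 = 37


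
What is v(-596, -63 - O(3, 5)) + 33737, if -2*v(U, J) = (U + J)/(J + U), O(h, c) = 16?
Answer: 67473/2 ≈ 33737.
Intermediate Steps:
v(U, J) = -1/2 (v(U, J) = -(U + J)/(2*(J + U)) = -(J + U)/(2*(J + U)) = -1/2*1 = -1/2)
v(-596, -63 - O(3, 5)) + 33737 = -1/2 + 33737 = 67473/2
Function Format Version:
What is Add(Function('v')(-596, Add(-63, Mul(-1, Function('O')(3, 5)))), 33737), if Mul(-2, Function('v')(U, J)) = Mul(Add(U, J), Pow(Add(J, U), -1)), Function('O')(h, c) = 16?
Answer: Rational(67473, 2) ≈ 33737.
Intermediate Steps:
Function('v')(U, J) = Rational(-1, 2) (Function('v')(U, J) = Mul(Rational(-1, 2), Mul(Add(U, J), Pow(Add(J, U), -1))) = Mul(Rational(-1, 2), Mul(Add(J, U), Pow(Add(J, U), -1))) = Mul(Rational(-1, 2), 1) = Rational(-1, 2))
Add(Function('v')(-596, Add(-63, Mul(-1, Function('O')(3, 5)))), 33737) = Add(Rational(-1, 2), 33737) = Rational(67473, 2)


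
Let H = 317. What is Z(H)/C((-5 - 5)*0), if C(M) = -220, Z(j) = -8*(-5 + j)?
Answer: 624/55 ≈ 11.345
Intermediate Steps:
Z(j) = 40 - 8*j
Z(H)/C((-5 - 5)*0) = (40 - 8*317)/(-220) = (40 - 2536)*(-1/220) = -2496*(-1/220) = 624/55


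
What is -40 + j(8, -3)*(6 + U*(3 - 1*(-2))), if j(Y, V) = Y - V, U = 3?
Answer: 191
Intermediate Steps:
-40 + j(8, -3)*(6 + U*(3 - 1*(-2))) = -40 + (8 - 1*(-3))*(6 + 3*(3 - 1*(-2))) = -40 + (8 + 3)*(6 + 3*(3 + 2)) = -40 + 11*(6 + 3*5) = -40 + 11*(6 + 15) = -40 + 11*21 = -40 + 231 = 191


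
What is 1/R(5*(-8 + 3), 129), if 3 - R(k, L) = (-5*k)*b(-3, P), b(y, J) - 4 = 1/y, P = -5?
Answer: -3/1366 ≈ -0.0021962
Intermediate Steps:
b(y, J) = 4 + 1/y
R(k, L) = 3 + 55*k/3 (R(k, L) = 3 - (-5*k)*(4 + 1/(-3)) = 3 - (-5*k)*(4 - ⅓) = 3 - (-5*k)*11/3 = 3 - (-55)*k/3 = 3 + 55*k/3)
1/R(5*(-8 + 3), 129) = 1/(3 + 55*(5*(-8 + 3))/3) = 1/(3 + 55*(5*(-5))/3) = 1/(3 + (55/3)*(-25)) = 1/(3 - 1375/3) = 1/(-1366/3) = -3/1366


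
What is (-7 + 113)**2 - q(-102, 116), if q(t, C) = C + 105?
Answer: 11015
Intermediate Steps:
q(t, C) = 105 + C
(-7 + 113)**2 - q(-102, 116) = (-7 + 113)**2 - (105 + 116) = 106**2 - 1*221 = 11236 - 221 = 11015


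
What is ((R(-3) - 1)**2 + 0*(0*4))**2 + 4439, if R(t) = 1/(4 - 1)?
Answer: 359575/81 ≈ 4439.2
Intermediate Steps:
R(t) = 1/3
((R(-3) - 1)**2 + 0*(0*4))**2 + 4439 = ((1/3 - 1)**2 + 0*(0*4))**2 + 4439 = ((-2/3)**2 + 0*0)**2 + 4439 = (4/9 + 0)**2 + 4439 = (4/9)**2 + 4439 = 16/81 + 4439 = 359575/81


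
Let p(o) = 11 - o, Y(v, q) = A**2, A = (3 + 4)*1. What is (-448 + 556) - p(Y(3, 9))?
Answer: 146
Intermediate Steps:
A = 7 (A = 7*1 = 7)
Y(v, q) = 49 (Y(v, q) = 7**2 = 49)
(-448 + 556) - p(Y(3, 9)) = (-448 + 556) - (11 - 1*49) = 108 - (11 - 49) = 108 - 1*(-38) = 108 + 38 = 146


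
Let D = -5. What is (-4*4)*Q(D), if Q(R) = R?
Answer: 80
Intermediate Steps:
(-4*4)*Q(D) = -4*4*(-5) = -16*(-5) = 80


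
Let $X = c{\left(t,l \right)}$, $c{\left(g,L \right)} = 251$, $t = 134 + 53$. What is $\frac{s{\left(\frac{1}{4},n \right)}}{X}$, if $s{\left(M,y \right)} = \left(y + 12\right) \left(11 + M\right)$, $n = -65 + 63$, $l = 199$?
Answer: $\frac{225}{502} \approx 0.44821$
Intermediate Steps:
$t = 187$
$X = 251$
$n = -2$
$s{\left(M,y \right)} = \left(11 + M\right) \left(12 + y\right)$ ($s{\left(M,y \right)} = \left(12 + y\right) \left(11 + M\right) = \left(11 + M\right) \left(12 + y\right)$)
$\frac{s{\left(\frac{1}{4},n \right)}}{X} = \frac{132 + 11 \left(-2\right) + \frac{12}{4} + \frac{1}{4} \left(-2\right)}{251} = \left(132 - 22 + 12 \cdot \frac{1}{4} + \frac{1}{4} \left(-2\right)\right) \frac{1}{251} = \left(132 - 22 + 3 - \frac{1}{2}\right) \frac{1}{251} = \frac{225}{2} \cdot \frac{1}{251} = \frac{225}{502}$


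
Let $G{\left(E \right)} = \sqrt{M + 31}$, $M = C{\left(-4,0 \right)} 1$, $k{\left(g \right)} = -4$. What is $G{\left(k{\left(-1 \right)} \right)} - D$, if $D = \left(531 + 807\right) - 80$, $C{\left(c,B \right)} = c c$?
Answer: $-1258 + \sqrt{47} \approx -1251.1$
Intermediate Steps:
$C{\left(c,B \right)} = c^{2}$
$M = 16$ ($M = \left(-4\right)^{2} \cdot 1 = 16 \cdot 1 = 16$)
$G{\left(E \right)} = \sqrt{47}$ ($G{\left(E \right)} = \sqrt{16 + 31} = \sqrt{47}$)
$D = 1258$ ($D = 1338 + \left(-553 + 473\right) = 1338 - 80 = 1258$)
$G{\left(k{\left(-1 \right)} \right)} - D = \sqrt{47} - 1258 = -1258 + \sqrt{47}$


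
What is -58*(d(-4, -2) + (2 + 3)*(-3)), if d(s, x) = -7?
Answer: 1276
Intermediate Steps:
-58*(d(-4, -2) + (2 + 3)*(-3)) = -58*(-7 + (2 + 3)*(-3)) = -58*(-7 + 5*(-3)) = -58*(-7 - 15) = -58*(-22) = 1276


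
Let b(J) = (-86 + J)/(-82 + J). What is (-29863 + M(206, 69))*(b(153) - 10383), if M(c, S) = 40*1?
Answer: 21983308698/71 ≈ 3.0962e+8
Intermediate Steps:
M(c, S) = 40
b(J) = (-86 + J)/(-82 + J)
(-29863 + M(206, 69))*(b(153) - 10383) = (-29863 + 40)*((-86 + 153)/(-82 + 153) - 10383) = -29823*(67/71 - 10383) = -29823*(-737126/71) = 21983308698/71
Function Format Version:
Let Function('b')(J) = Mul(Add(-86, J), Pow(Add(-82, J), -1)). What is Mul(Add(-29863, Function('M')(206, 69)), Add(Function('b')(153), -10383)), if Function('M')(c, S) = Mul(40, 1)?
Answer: Rational(21983308698, 71) ≈ 3.0962e+8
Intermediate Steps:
Function('M')(c, S) = 40
Function('b')(J) = Mul(Pow(Add(-82, J), -1), Add(-86, J))
Mul(Add(-29863, Function('M')(206, 69)), Add(Function('b')(153), -10383)) = Mul(Add(-29863, 40), Add(Mul(Pow(Add(-82, 153), -1), Add(-86, 153)), -10383)) = Mul(-29823, Add(Mul(Pow(71, -1), 67), -10383)) = Mul(-29823, Add(Mul(Rational(1, 71), 67), -10383)) = Mul(-29823, Add(Rational(67, 71), -10383)) = Mul(-29823, Rational(-737126, 71)) = Rational(21983308698, 71)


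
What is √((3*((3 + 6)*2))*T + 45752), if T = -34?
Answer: 2*√10979 ≈ 209.56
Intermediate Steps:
√((3*((3 + 6)*2))*T + 45752) = √((3*((3 + 6)*2))*(-34) + 45752) = √((3*(9*2))*(-34) + 45752) = √((3*18)*(-34) + 45752) = √(54*(-34) + 45752) = √(-1836 + 45752) = √43916 = 2*√10979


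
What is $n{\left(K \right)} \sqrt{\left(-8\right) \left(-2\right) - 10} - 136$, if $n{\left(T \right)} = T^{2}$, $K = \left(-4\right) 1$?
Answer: $-136 + 16 \sqrt{6} \approx -96.808$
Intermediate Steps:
$K = -4$
$n{\left(K \right)} \sqrt{\left(-8\right) \left(-2\right) - 10} - 136 = \left(-4\right)^{2} \sqrt{\left(-8\right) \left(-2\right) - 10} - 136 = 16 \sqrt{16 - 10} - 136 = 16 \sqrt{6} - 136 = -136 + 16 \sqrt{6}$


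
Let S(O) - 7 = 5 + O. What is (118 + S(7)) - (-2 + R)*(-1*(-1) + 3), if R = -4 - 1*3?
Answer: 173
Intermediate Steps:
R = -7 (R = -4 - 3 = -7)
S(O) = 12 + O (S(O) = 7 + (5 + O) = 12 + O)
(118 + S(7)) - (-2 + R)*(-1*(-1) + 3) = (118 + (12 + 7)) - (-2 - 7)*(-1*(-1) + 3) = (118 + 19) - (-9)*(1 + 3) = 137 - (-9)*4 = 137 - 1*(-36) = 137 + 36 = 173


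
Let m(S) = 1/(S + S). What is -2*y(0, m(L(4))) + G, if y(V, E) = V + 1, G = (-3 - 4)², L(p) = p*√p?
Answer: 47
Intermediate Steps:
L(p) = p^(3/2)
m(S) = 1/(2*S)
G = 49 (G = (-7)² = 49)
y(V, E) = 1 + V
-2*y(0, m(L(4))) + G = -2*(1 + 0) + 49 = -2*1 + 49 = -2 + 49 = 47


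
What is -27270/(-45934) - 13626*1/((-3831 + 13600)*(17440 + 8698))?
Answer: 248662634652/418888751141 ≈ 0.59362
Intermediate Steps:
-27270/(-45934) - 13626*1/((-3831 + 13600)*(17440 + 8698)) = -27270*(-1/45934) - 13626/(9769*26138) = 13635/22967 - 13626/255342122 = 13635/22967 - 13626*1/255342122 = 13635/22967 - 6813/127671061 = 248662634652/418888751141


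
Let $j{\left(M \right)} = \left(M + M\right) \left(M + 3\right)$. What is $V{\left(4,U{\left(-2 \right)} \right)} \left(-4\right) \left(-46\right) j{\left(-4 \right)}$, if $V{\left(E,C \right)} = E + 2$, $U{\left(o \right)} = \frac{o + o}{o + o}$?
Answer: $8832$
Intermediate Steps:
$U{\left(o \right)} = 1$ ($U{\left(o \right)} = \frac{2 o}{2 o} = 2 o \frac{1}{2 o} = 1$)
$V{\left(E,C \right)} = 2 + E$
$j{\left(M \right)} = 2 M \left(3 + M\right)$
$V{\left(4,U{\left(-2 \right)} \right)} \left(-4\right) \left(-46\right) j{\left(-4 \right)} = \left(2 + 4\right) \left(-4\right) \left(-46\right) 2 \left(-4\right) \left(3 - 4\right) = 6 \left(-4\right) \left(-46\right) 2 \left(-4\right) \left(-1\right) = \left(-24\right) \left(-46\right) 8 = 1104 \cdot 8 = 8832$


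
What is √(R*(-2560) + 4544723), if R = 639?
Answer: √2908883 ≈ 1705.5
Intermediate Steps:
√(R*(-2560) + 4544723) = √(639*(-2560) + 4544723) = √(-1635840 + 4544723) = √2908883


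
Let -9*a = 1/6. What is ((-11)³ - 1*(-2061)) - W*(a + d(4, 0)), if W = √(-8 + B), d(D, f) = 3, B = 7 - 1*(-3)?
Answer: 730 - 161*√2/54 ≈ 725.78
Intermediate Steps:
B = 10 (B = 7 + 3 = 10)
a = -1/54 (a = -⅑/6 = -⅑*⅙ = -1/54 ≈ -0.018519)
W = √2 (W = √(-8 + 10) = √2 ≈ 1.4142)
((-11)³ - 1*(-2061)) - W*(a + d(4, 0)) = ((-11)³ - 1*(-2061)) - √2*(-1/54 + 3) = (-1331 + 2061) - √2*161/54 = 730 - 161*√2/54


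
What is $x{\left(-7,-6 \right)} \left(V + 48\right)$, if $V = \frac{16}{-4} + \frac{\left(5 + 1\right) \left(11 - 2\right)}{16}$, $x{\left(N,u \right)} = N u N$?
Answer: $- \frac{55713}{4} \approx -13928.0$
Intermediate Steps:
$x{\left(N,u \right)} = u N^{2}$
$V = - \frac{5}{8}$ ($V = 16 \left(- \frac{1}{4}\right) + 6 \cdot 9 \cdot \frac{1}{16} = -4 + 54 \cdot \frac{1}{16} = -4 + \frac{27}{8} = - \frac{5}{8} \approx -0.625$)
$x{\left(-7,-6 \right)} \left(V + 48\right) = - 6 \left(-7\right)^{2} \left(- \frac{5}{8} + 48\right) = \left(-6\right) 49 \cdot \frac{379}{8} = \left(-294\right) \frac{379}{8} = - \frac{55713}{4}$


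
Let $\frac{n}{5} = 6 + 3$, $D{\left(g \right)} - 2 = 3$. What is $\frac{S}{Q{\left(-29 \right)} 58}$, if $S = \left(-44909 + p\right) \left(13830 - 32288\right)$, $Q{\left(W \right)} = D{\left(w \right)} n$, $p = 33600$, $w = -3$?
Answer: $\frac{104370761}{6525} \approx 15996.0$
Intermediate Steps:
$D{\left(g \right)} = 5$ ($D{\left(g \right)} = 2 + 3 = 5$)
$n = 45$ ($n = 5 \left(6 + 3\right) = 5 \cdot 9 = 45$)
$Q{\left(W \right)} = 225$ ($Q{\left(W \right)} = 5 \cdot 45 = 225$)
$S = 208741522$ ($S = \left(-44909 + 33600\right) \left(13830 - 32288\right) = \left(-11309\right) \left(-18458\right) = 208741522$)
$\frac{S}{Q{\left(-29 \right)} 58} = \frac{208741522}{225 \cdot 58} = \frac{208741522}{13050} = 208741522 \cdot \frac{1}{13050} = \frac{104370761}{6525}$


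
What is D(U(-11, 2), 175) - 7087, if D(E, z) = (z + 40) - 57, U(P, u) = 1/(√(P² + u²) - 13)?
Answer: -6929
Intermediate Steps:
U(P, u) = 1/(-13 + √(P² + u²))
D(E, z) = -17 + z (D(E, z) = (40 + z) - 57 = -17 + z)
D(U(-11, 2), 175) - 7087 = (-17 + 175) - 7087 = 158 - 7087 = -6929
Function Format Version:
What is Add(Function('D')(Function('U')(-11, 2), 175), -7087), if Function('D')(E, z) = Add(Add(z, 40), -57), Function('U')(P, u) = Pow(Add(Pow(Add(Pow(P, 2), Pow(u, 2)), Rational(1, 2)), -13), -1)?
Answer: -6929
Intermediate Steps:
Function('U')(P, u) = Pow(Add(-13, Pow(Add(Pow(P, 2), Pow(u, 2)), Rational(1, 2))), -1)
Function('D')(E, z) = Add(-17, z) (Function('D')(E, z) = Add(Add(40, z), -57) = Add(-17, z))
Add(Function('D')(Function('U')(-11, 2), 175), -7087) = Add(Add(-17, 175), -7087) = Add(158, -7087) = -6929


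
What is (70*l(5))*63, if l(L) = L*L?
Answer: 110250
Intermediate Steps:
l(L) = L²
(70*l(5))*63 = (70*5²)*63 = (70*25)*63 = 1750*63 = 110250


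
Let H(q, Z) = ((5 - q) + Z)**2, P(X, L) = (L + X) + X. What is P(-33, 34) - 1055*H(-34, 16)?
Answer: -3191407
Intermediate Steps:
P(X, L) = L + 2*X
H(q, Z) = (5 + Z - q)**2
P(-33, 34) - 1055*H(-34, 16) = (34 + 2*(-33)) - 1055*(5 + 16 - 1*(-34))**2 = (34 - 66) - 1055*(5 + 16 + 34)**2 = -32 - 1055*55**2 = -32 - 1055*3025 = -32 - 3191375 = -3191407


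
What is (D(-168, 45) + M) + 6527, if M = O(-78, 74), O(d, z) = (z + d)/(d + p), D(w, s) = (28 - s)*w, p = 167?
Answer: 835083/89 ≈ 9383.0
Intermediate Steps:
D(w, s) = w*(28 - s)
O(d, z) = (d + z)/(167 + d) (O(d, z) = (z + d)/(d + 167) = (d + z)/(167 + d))
M = -4/89 (M = (-78 + 74)/(167 - 78) = -4/89 ≈ -0.044944)
(D(-168, 45) + M) + 6527 = (-168*(28 - 1*45) - 4/89) + 6527 = (-168*(28 - 45) - 4/89) + 6527 = (-168*(-17) - 4/89) + 6527 = (2856 - 4/89) + 6527 = 254180/89 + 6527 = 835083/89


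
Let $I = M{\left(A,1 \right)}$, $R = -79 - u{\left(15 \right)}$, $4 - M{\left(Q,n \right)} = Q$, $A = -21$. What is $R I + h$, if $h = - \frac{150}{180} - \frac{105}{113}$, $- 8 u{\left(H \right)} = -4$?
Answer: $- \frac{674360}{339} \approx -1989.3$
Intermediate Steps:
$u{\left(H \right)} = \frac{1}{2}$ ($u{\left(H \right)} = \left(- \frac{1}{8}\right) \left(-4\right) = \frac{1}{2}$)
$h = - \frac{1195}{678}$ ($h = \left(-150\right) \frac{1}{180} - \frac{105}{113} = - \frac{5}{6} - \frac{105}{113} = - \frac{1195}{678} \approx -1.7625$)
$M{\left(Q,n \right)} = 4 - Q$
$R = - \frac{159}{2}$ ($R = -79 - \frac{1}{2} = - \frac{159}{2} \approx -79.5$)
$I = 25$ ($I = 4 - -21 = 4 + 21 = 25$)
$R I + h = \left(- \frac{159}{2}\right) 25 - \frac{1195}{678} = - \frac{3975}{2} - \frac{1195}{678} = - \frac{674360}{339}$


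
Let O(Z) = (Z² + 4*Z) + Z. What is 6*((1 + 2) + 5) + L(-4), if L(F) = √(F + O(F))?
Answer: 48 + 2*I*√2 ≈ 48.0 + 2.8284*I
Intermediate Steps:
O(Z) = Z² + 5*Z
L(F) = √(F + F*(5 + F))
6*((1 + 2) + 5) + L(-4) = 6*((1 + 2) + 5) + √(-4*(6 - 4)) = 6*(3 + 5) + √(-4*2) = 6*8 + √(-8) = 48 + 2*I*√2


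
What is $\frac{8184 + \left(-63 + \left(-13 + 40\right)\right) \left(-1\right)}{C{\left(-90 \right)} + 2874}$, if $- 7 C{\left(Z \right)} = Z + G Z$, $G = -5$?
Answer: $\frac{9590}{3293} \approx 2.9122$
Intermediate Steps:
$C{\left(Z \right)} = \frac{4 Z}{7}$ ($C{\left(Z \right)} = - \frac{Z - 5 Z}{7} = - \frac{\left(-4\right) Z}{7} = \frac{4 Z}{7}$)
$\frac{8184 + \left(-63 + \left(-13 + 40\right)\right) \left(-1\right)}{C{\left(-90 \right)} + 2874} = \frac{8184 + \left(-63 + \left(-13 + 40\right)\right) \left(-1\right)}{\frac{4}{7} \left(-90\right) + 2874} = \frac{8184 + \left(-63 + 27\right) \left(-1\right)}{- \frac{360}{7} + 2874} = \frac{8184 - -36}{\frac{19758}{7}} = \left(8184 + 36\right) \frac{7}{19758} = 8220 \cdot \frac{7}{19758} = \frac{9590}{3293}$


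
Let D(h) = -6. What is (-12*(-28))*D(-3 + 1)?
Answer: -2016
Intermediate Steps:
(-12*(-28))*D(-3 + 1) = -12*(-28)*(-6) = 336*(-6) = -2016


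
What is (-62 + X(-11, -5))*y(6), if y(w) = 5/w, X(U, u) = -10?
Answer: -60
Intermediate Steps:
(-62 + X(-11, -5))*y(6) = (-62 - 10)*(5/6) = -360/6 = -72*5/6 = -60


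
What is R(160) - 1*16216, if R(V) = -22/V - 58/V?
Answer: -32433/2 ≈ -16217.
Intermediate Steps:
R(V) = -80/V
R(160) - 1*16216 = -80/160 - 1*16216 = -80*1/160 - 16216 = -1/2 - 16216 = -32433/2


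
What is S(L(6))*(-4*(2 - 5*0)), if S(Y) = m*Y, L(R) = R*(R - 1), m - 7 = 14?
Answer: -5040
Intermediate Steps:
m = 21 (m = 7 + 14 = 21)
L(R) = R*(-1 + R)
S(Y) = 21*Y
S(L(6))*(-4*(2 - 5*0)) = (21*(6*(-1 + 6)))*(-4*(2 - 5*0)) = (21*(6*5))*(-4*(2 + 0)) = (21*30)*(-4*2) = 630*(-8) = -5040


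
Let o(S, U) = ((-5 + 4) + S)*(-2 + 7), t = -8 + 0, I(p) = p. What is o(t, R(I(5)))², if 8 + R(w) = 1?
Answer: 2025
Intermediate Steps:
R(w) = -7 (R(w) = -8 + 1 = -7)
t = -8
o(S, U) = -5 + 5*S (o(S, U) = (-1 + S)*5 = -5 + 5*S)
o(t, R(I(5)))² = (-5 + 5*(-8))² = (-5 - 40)² = (-45)² = 2025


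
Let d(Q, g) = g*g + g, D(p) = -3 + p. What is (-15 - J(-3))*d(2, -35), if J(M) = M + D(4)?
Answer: -15470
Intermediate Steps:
J(M) = 1 + M (J(M) = M + (-3 + 4) = M + 1 = 1 + M)
d(Q, g) = g + g² (d(Q, g) = g² + g = g + g²)
(-15 - J(-3))*d(2, -35) = (-15 - (1 - 3))*(-35*(1 - 35)) = (-15 - 1*(-2))*(-35*(-34)) = (-15 + 2)*1190 = -13*1190 = -15470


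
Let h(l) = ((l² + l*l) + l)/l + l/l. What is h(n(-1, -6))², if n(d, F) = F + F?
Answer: 484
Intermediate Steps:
n(d, F) = 2*F
h(l) = 1 + (l + 2*l²)/l (h(l) = ((l² + l²) + l)/l + 1 = (2*l² + l)/l + 1 = (l + 2*l²)/l + 1 = 1 + (l + 2*l²)/l)
h(n(-1, -6))² = (2 + 2*(2*(-6)))² = (2 + 2*(-12))² = (2 - 24)² = (-22)² = 484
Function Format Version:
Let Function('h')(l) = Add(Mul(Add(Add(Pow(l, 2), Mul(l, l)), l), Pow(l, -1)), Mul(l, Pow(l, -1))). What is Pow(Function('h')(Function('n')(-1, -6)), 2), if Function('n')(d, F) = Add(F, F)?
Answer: 484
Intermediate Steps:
Function('n')(d, F) = Mul(2, F)
Function('h')(l) = Add(1, Mul(Pow(l, -1), Add(l, Mul(2, Pow(l, 2))))) (Function('h')(l) = Add(Mul(Add(Add(Pow(l, 2), Pow(l, 2)), l), Pow(l, -1)), 1) = Add(Mul(Add(Mul(2, Pow(l, 2)), l), Pow(l, -1)), 1) = Add(Mul(Add(l, Mul(2, Pow(l, 2))), Pow(l, -1)), 1) = Add(Mul(Pow(l, -1), Add(l, Mul(2, Pow(l, 2)))), 1) = Add(1, Mul(Pow(l, -1), Add(l, Mul(2, Pow(l, 2))))))
Pow(Function('h')(Function('n')(-1, -6)), 2) = Pow(Add(2, Mul(2, Mul(2, -6))), 2) = Pow(Add(2, Mul(2, -12)), 2) = Pow(Add(2, -24), 2) = Pow(-22, 2) = 484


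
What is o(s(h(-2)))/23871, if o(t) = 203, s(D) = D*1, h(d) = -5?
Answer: 203/23871 ≈ 0.0085040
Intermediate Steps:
s(D) = D
o(s(h(-2)))/23871 = 203/23871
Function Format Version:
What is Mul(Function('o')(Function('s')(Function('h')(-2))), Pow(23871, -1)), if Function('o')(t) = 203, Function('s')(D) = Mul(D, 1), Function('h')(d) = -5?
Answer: Rational(203, 23871) ≈ 0.0085040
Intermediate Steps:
Function('s')(D) = D
Mul(Function('o')(Function('s')(Function('h')(-2))), Pow(23871, -1)) = Mul(203, Pow(23871, -1)) = Mul(203, Rational(1, 23871)) = Rational(203, 23871)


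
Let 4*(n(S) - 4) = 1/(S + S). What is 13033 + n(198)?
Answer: 20650609/1584 ≈ 13037.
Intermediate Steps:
n(S) = 4 + 1/(8*S) (n(S) = 4 + 1/(4*(S + S)) = 4 + 1/(4*((2*S))) = 4 + (1/(2*S))/4 = 4 + 1/(8*S))
13033 + n(198) = 13033 + (4 + (⅛)/198) = 13033 + (4 + (⅛)*(1/198)) = 13033 + (4 + 1/1584) = 13033 + 6337/1584 = 20650609/1584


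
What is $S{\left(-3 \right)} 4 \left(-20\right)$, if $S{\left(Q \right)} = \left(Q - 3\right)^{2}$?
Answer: $-2880$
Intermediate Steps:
$S{\left(Q \right)} = \left(-3 + Q\right)^{2}$
$S{\left(-3 \right)} 4 \left(-20\right) = \left(-3 - 3\right)^{2} \cdot 4 \left(-20\right) = \left(-6\right)^{2} \cdot 4 \left(-20\right) = 36 \cdot 4 \left(-20\right) = 144 \left(-20\right) = -2880$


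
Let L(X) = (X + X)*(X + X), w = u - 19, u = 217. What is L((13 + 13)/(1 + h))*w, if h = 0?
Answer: 535392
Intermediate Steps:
w = 198 (w = 217 - 19 = 198)
L(X) = 4*X² (L(X) = (2*X)*(2*X) = 4*X²)
L((13 + 13)/(1 + h))*w = (4*((13 + 13)/(1 + 0))²)*198 = (4*(26/1)²)*198 = (4*(26*1)²)*198 = (4*26²)*198 = (4*676)*198 = 2704*198 = 535392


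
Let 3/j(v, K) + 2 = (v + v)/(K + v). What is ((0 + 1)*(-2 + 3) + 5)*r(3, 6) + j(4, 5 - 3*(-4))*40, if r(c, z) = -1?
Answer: -1362/17 ≈ -80.118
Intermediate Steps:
j(v, K) = 3/(-2 + 2*v/(K + v)) (j(v, K) = 3/(-2 + (v + v)/(K + v)) = 3/(-2 + (2*v)/(K + v)) = 3/(-2 + 2*v/(K + v)))
((0 + 1)*(-2 + 3) + 5)*r(3, 6) + j(4, 5 - 3*(-4))*40 = ((0 + 1)*(-2 + 3) + 5)*(-1) + (3*(-(5 - 3*(-4)) - 1*4)/(2*(5 - 3*(-4))))*40 = (1*1 + 5)*(-1) + (3*(-(5 + 12) - 4)/(2*(5 + 12)))*40 = (1 + 5)*(-1) + ((3/2)*(-1*17 - 4)/17)*40 = 6*(-1) + ((3/2)*(1/17)*(-17 - 4))*40 = -6 + ((3/2)*(1/17)*(-21))*40 = -6 - 63/34*40 = -6 - 1260/17 = -1362/17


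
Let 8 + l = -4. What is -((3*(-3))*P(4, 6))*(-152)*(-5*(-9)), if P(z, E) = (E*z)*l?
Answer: 17729280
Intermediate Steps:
l = -12 (l = -8 - 4 = -12)
P(z, E) = -12*E*z (P(z, E) = (E*z)*(-12) = -12*E*z)
-((3*(-3))*P(4, 6))*(-152)*(-5*(-9)) = -((3*(-3))*(-12*6*4))*(-152)*(-5*(-9)) = --9*(-288)*(-152)*45 = -2592*(-152)*45 = -(-393984)*45 = -1*(-17729280) = 17729280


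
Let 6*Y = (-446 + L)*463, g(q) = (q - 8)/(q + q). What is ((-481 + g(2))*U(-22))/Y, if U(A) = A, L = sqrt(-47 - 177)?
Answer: -473429/1536697 - 4246*I*sqrt(14)/1536697 ≈ -0.30808 - 0.010338*I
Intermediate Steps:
L = 4*I*sqrt(14) (L = sqrt(-224) = 4*I*sqrt(14) ≈ 14.967*I)
g(q) = (-8 + q)/(2*q) (g(q) = (-8 + q)/((2*q)) = (-8 + q)*(1/(2*q)) = (-8 + q)/(2*q))
Y = -103249/3 + 926*I*sqrt(14)/3 (Y = ((-446 + 4*I*sqrt(14))*463)/6 = (-206498 + 1852*I*sqrt(14))/6 = -103249/3 + 926*I*sqrt(14)/3 ≈ -34416.0 + 1154.9*I)
((-481 + g(2))*U(-22))/Y = ((-481 + (1/2)*(-8 + 2)/2)*(-22))/(-103249/3 + 926*I*sqrt(14)/3) = ((-481 + (1/2)*(1/2)*(-6))*(-22))/(-103249/3 + 926*I*sqrt(14)/3) = ((-481 - 3/2)*(-22))/(-103249/3 + 926*I*sqrt(14)/3) = (-965/2*(-22))/(-103249/3 + 926*I*sqrt(14)/3) = 10615/(-103249/3 + 926*I*sqrt(14)/3)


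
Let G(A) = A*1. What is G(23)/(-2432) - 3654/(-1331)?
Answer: 8855915/3236992 ≈ 2.7358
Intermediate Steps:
G(A) = A
G(23)/(-2432) - 3654/(-1331) = 23/(-2432) - 3654/(-1331) = 23*(-1/2432) - 3654*(-1/1331) = -23/2432 + 3654/1331 = 8855915/3236992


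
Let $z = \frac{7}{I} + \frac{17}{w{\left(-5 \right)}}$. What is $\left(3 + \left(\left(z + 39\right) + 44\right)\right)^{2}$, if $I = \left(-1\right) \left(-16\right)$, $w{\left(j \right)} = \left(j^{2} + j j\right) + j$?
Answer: $\frac{3907125049}{518400} \approx 7536.9$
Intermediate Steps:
$w{\left(j \right)} = j + 2 j^{2}$ ($w{\left(j \right)} = \left(j^{2} + j^{2}\right) + j = 2 j^{2} + j = j + 2 j^{2}$)
$I = 16$
$z = \frac{587}{720}$ ($z = \frac{7}{16} + \frac{17}{\left(-5\right) \left(1 + 2 \left(-5\right)\right)} = 7 \cdot \frac{1}{16} + \frac{17}{\left(-5\right) \left(1 - 10\right)} = \frac{7}{16} + \frac{17}{\left(-5\right) \left(-9\right)} = \frac{7}{16} + \frac{17}{45} = \frac{587}{720} \approx 0.81528$)
$\left(3 + \left(\left(z + 39\right) + 44\right)\right)^{2} = \left(3 + \left(\left(\frac{587}{720} + 39\right) + 44\right)\right)^{2} = \left(3 + \left(\frac{28667}{720} + 44\right)\right)^{2} = \left(3 + \frac{60347}{720}\right)^{2} = \left(\frac{62507}{720}\right)^{2} = \frac{3907125049}{518400}$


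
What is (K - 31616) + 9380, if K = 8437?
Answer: -13799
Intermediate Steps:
(K - 31616) + 9380 = (8437 - 31616) + 9380 = -23179 + 9380 = -13799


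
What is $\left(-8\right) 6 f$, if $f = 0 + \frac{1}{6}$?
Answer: $-8$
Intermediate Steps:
$f = \frac{1}{6}$ ($f = 0 + \frac{1}{6} = \frac{1}{6} \approx 0.16667$)
$\left(-8\right) 6 f = \left(-8\right) 6 \cdot \frac{1}{6} = \left(-48\right) \frac{1}{6} = -8$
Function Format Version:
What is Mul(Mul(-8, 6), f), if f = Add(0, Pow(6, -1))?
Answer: -8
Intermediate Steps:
f = Rational(1, 6) (f = Add(0, Rational(1, 6)) = Rational(1, 6) ≈ 0.16667)
Mul(Mul(-8, 6), f) = Mul(Mul(-8, 6), Rational(1, 6)) = Mul(-48, Rational(1, 6)) = -8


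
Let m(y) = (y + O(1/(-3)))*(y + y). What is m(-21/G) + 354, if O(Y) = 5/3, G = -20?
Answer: 71941/200 ≈ 359.71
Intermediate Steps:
O(Y) = 5/3 (O(Y) = 5*(⅓) = 5/3)
m(y) = 2*y*(5/3 + y) (m(y) = (y + 5/3)*(y + y) = (5/3 + y)*(2*y) = 2*y*(5/3 + y))
m(-21/G) + 354 = 2*(-21/(-20))*(5 + 3*(-21/(-20)))/3 + 354 = 2*(-21*(-1/20))*(5 + 3*(-21*(-1/20)))/3 + 354 = (⅔)*(21/20)*(5 + 3*(21/20)) + 354 = (⅔)*(21/20)*(5 + 63/20) + 354 = (⅔)*(21/20)*(163/20) + 354 = 1141/200 + 354 = 71941/200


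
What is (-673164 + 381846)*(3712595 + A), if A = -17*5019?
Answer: -1056689624496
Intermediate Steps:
A = -85323
(-673164 + 381846)*(3712595 + A) = (-673164 + 381846)*(3712595 - 85323) = -291318*3627272 = -1056689624496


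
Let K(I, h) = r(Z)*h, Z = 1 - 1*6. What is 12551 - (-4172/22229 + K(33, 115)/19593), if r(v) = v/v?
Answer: 5466451320808/435532797 ≈ 12551.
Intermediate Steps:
Z = -5 (Z = 1 - 6 = -5)
r(v) = 1
K(I, h) = h (K(I, h) = 1*h = h)
12551 - (-4172/22229 + K(33, 115)/19593) = 12551 - (-4172/22229 + 115/19593) = 12551 - 1*(-79185661/435532797) = 12551 + 79185661/435532797 = 5466451320808/435532797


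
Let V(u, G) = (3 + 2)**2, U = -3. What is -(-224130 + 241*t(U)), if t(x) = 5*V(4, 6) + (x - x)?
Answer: 194005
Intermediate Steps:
V(u, G) = 25 (V(u, G) = 5**2 = 25)
t(x) = 125 (t(x) = 5*25 + (x - x) = 125 + 0 = 125)
-(-224130 + 241*t(U)) = -241/(1/(125 - 930)) = -241/(1/(-805)) = -241/(-1/805) = -241*(-805) = 194005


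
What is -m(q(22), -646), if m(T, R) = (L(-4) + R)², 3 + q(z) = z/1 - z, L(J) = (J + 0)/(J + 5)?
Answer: -422500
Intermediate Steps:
L(J) = J/(5 + J)
q(z) = -3 (q(z) = -3 + (z/1 - z) = -3 + (z*1 - z) = -3 + (z - z) = -3 + 0 = -3)
m(T, R) = (-4 + R)² (m(T, R) = (-4/(5 - 4) + R)² = (-4/1 + R)² = (-4*1 + R)² = (-4 + R)²)
-m(q(22), -646) = -(-4 - 646)² = -1*(-650)² = -1*422500 = -422500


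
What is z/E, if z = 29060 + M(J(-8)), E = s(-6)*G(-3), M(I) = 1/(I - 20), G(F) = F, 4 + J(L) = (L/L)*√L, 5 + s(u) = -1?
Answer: 2121377/1314 - I*√2/5256 ≈ 1614.4 - 0.00026907*I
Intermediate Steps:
s(u) = -6 (s(u) = -5 - 1 = -6)
J(L) = -4 + √L (J(L) = -4 + (L/L)*√L = -4 + 1*√L = -4 + √L)
M(I) = 1/(-20 + I)
E = 18 (E = -6*(-3) = 18)
z = 29060 + 1/(-24 + 2*I*√2) (z = 29060 + 1/(-20 + (-4 + √(-8))) = 29060 + 1/(-20 + (-4 + 2*I*√2)) = 29060 + 1/(-24 + 2*I*√2) ≈ 29060.0 - 0.0048432*I)
z/E = (2121377/73 - I*√2/292)/18 = (2121377/73 - I*√2/292)*(1/18) = 2121377/1314 - I*√2/5256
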